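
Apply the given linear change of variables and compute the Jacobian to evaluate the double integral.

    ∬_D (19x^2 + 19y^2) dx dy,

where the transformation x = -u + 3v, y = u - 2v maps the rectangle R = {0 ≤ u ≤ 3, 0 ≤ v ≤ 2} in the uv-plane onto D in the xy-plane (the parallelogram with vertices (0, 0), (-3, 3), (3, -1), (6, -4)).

Compute the Jacobian determinant of (x, y) with respect to (u, v):

    ∂(x,y)/∂(u,v) = | -1  3 | = (-1)(-2) - (3)(1) = -1.
                   | 1  -2 |

Its absolute value is |J| = 1 (the area scaling factor).

Substituting x = -u + 3v, y = u - 2v into the integrand,

    19x^2 + 19y^2 → 38u^2 - 190u v + 247v^2,

so the integral becomes

    ∬_R (38u^2 - 190u v + 247v^2) · |J| du dv = ∫_0^3 ∫_0^2 (38u^2 - 190u v + 247v^2) dv du.

Inner (v): 76u^2 - 380u + 1976/3.
Outer (u): 950.

Therefore ∬_D (19x^2 + 19y^2) dx dy = 950.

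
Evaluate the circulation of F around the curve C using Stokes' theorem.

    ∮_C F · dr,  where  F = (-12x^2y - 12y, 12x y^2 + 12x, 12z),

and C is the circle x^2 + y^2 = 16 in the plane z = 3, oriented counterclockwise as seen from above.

Let S be the flat disk x^2 + y^2 ≤ 16 in the plane z = 3, with upward unit normal n̂ = ẑ. By Stokes' theorem,

    ∮_C F · dr = ∬_S (∇ × F) · n̂ dS = ∬_D (curl F)_z dA,

where D is the disk x^2 + y^2 ≤ 16.

Compute the curl of F = (-12x^2y - 12y, 12x y^2 + 12x, 12z):
    (∇ × F)_x = ∂F_z/∂y - ∂F_y/∂z = 0,
    (∇ × F)_y = ∂F_x/∂z - ∂F_z/∂x = 0,
    (∇ × F)_z = ∂F_y/∂x - ∂F_x/∂y = 12x^2 + 12y^2 + 24.

On z = 3, (curl F)_z = 12x^2 + 12y^2 + 24.

Convert to polar (x = r cos θ, y = r sin θ, dA = r dr dθ); the integrand becomes 12r^2 + 24, so

    ∬_D (curl F)_z dA = ∫_0^{2π} ∫_0^{4} (12r^2 + 24) · r dr dθ.

Inner (r from 0 to 4): 960.
Outer (θ from 0 to 2π): 1920π.

Therefore ∮_C F · dr = 1920π.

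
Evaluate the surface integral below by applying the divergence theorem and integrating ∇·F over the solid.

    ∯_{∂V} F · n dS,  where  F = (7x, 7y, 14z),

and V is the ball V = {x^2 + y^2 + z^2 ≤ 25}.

By the divergence theorem,

    ∯_{∂V} F · n dS = ∭_V (∇ · F) dV.

Compute the divergence:
    ∇ · F = ∂F_x/∂x + ∂F_y/∂y + ∂F_z/∂z = 7 + 7 + 14 = 28.

In spherical coordinates, x = ρ sin(φ) cos(θ), y = ρ sin(φ) sin(θ), z = ρ cos(φ), dV = ρ^2 sin(φ) dρ dφ dθ, with 0 ≤ ρ ≤ 5, 0 ≤ φ ≤ π, 0 ≤ θ ≤ 2π.

The integrand, after substitution and multiplying by the volume element, becomes (28) · ρ^2 sin(φ), so

    ∭_V (∇·F) dV = ∫_0^{2π} ∫_0^{π} ∫_0^{5} (28) · ρ^2 sin(φ) dρ dφ dθ.

Inner (ρ from 0 to 5): 3500sin(φ)/3.
Middle (φ from 0 to π): 7000/3.
Outer (θ from 0 to 2π): 14000π/3.

Therefore ∯_{∂V} F · n dS = 14000π/3.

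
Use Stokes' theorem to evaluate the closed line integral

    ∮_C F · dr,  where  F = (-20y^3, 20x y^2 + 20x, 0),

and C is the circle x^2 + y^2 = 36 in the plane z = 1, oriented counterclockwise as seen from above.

Let S be the flat disk x^2 + y^2 ≤ 36 in the plane z = 1, with upward unit normal n̂ = ẑ. By Stokes' theorem,

    ∮_C F · dr = ∬_S (∇ × F) · n̂ dS = ∬_D (curl F)_z dA,

where D is the disk x^2 + y^2 ≤ 36.

Compute the curl of F = (-20y^3, 20x y^2 + 20x, 0):
    (∇ × F)_x = ∂F_z/∂y - ∂F_y/∂z = 0,
    (∇ × F)_y = ∂F_x/∂z - ∂F_z/∂x = 0,
    (∇ × F)_z = ∂F_y/∂x - ∂F_x/∂y = 80y^2 + 20.

On z = 1, (curl F)_z = 80y^2 + 20.

Convert to polar (x = r cos θ, y = r sin θ, dA = r dr dθ); the integrand becomes 80r^2sin(θ)^2 + 20, so

    ∬_D (curl F)_z dA = ∫_0^{2π} ∫_0^{6} (80r^2sin(θ)^2 + 20) · r dr dθ.

Inner (r from 0 to 6): 25920sin(θ)^2 + 360.
Outer (θ from 0 to 2π): 26640π.

Therefore ∮_C F · dr = 26640π.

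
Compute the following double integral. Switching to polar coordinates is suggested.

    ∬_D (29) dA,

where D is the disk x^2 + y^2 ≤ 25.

The region D is 0 ≤ r ≤ 5, 0 ≤ θ ≤ 2π in polar coordinates, where x = r cos(θ), y = r sin(θ), and dA = r dr dθ.

Under the substitution, the integrand becomes 29, so

    ∬_D (29) dA = ∫_{0}^{2π} ∫_{0}^{5} (29) · r dr dθ.

Inner integral (in r): ∫_{0}^{5} (29) · r dr = 725/2.

Outer integral (in θ): ∫_{0}^{2π} (725/2) dθ = 725π.

Therefore ∬_D (29) dA = 725π.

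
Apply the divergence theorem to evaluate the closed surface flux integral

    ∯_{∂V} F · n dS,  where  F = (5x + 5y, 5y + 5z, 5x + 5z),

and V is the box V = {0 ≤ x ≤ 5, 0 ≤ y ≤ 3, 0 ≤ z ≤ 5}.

By the divergence theorem,

    ∯_{∂V} F · n dS = ∭_V (∇ · F) dV.

Compute the divergence:
    ∇ · F = ∂F_x/∂x + ∂F_y/∂y + ∂F_z/∂z = 5 + 5 + 5 = 15.

V is a rectangular box, so dV = dx dy dz with 0 ≤ x ≤ 5, 0 ≤ y ≤ 3, 0 ≤ z ≤ 5.

Integrate (15) over V as an iterated integral:

    ∭_V (∇·F) dV = ∫_0^{5} ∫_0^{3} ∫_0^{5} (15) dz dy dx.

Inner (z from 0 to 5): 75.
Middle (y from 0 to 3): 225.
Outer (x from 0 to 5): 1125.

Therefore ∯_{∂V} F · n dS = 1125.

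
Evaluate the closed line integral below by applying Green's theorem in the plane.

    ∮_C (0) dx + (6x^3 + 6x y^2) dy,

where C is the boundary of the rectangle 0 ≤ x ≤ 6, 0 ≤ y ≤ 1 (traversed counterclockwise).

Green's theorem converts the closed line integral into a double integral over the enclosed region D:

    ∮_C P dx + Q dy = ∬_D (∂Q/∂x - ∂P/∂y) dA.

Here P = 0, Q = 6x^3 + 6x y^2, so

    ∂Q/∂x = 18x^2 + 6y^2,    ∂P/∂y = 0,
    ∂Q/∂x - ∂P/∂y = 18x^2 + 6y^2.

D is the region 0 ≤ x ≤ 6, 0 ≤ y ≤ 1. Evaluating the double integral:

    ∬_D (18x^2 + 6y^2) dA = ∫_0^{6} ∫_0^{1} (18x^2 + 6y^2) dy dx.

Inner (y from 0 to 1): 18x^2 + 2.
Outer (x from 0 to 6): 1308.

Therefore ∮_C P dx + Q dy = 1308.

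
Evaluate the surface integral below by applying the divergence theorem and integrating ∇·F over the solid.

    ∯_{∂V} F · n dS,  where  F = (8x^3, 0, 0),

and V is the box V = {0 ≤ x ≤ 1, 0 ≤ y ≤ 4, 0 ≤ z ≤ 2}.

By the divergence theorem,

    ∯_{∂V} F · n dS = ∭_V (∇ · F) dV.

Compute the divergence:
    ∇ · F = ∂F_x/∂x + ∂F_y/∂y + ∂F_z/∂z = 24x^2 + 0 + 0 = 24x^2.

V is a rectangular box, so dV = dx dy dz with 0 ≤ x ≤ 1, 0 ≤ y ≤ 4, 0 ≤ z ≤ 2.

Integrate (24x^2) over V as an iterated integral:

    ∭_V (∇·F) dV = ∫_0^{1} ∫_0^{4} ∫_0^{2} (24x^2) dz dy dx.

Inner (z from 0 to 2): 48x^2.
Middle (y from 0 to 4): 192x^2.
Outer (x from 0 to 1): 64.

Therefore ∯_{∂V} F · n dS = 64.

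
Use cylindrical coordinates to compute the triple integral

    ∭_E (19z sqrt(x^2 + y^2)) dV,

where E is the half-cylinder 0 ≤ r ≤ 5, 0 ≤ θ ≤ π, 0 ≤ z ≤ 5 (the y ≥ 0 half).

In cylindrical coordinates, x = r cos(θ), y = r sin(θ), z = z, and dV = r dr dθ dz.

The integrand becomes 19r z, so

    ∭_E (19z sqrt(x^2 + y^2)) dV = ∫_{0}^{π} ∫_{0}^{5} ∫_{0}^{5} (19r z) · r dz dr dθ.

Inner (z): 475r^2/2.
Middle (r from 0 to 5): 59375/6.
Outer (θ): 59375π/6.

Therefore the triple integral equals 59375π/6.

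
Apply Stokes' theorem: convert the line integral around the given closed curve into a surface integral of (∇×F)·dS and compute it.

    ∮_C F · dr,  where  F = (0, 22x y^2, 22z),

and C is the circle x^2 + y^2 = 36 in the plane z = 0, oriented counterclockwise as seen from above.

Let S be the flat disk x^2 + y^2 ≤ 36 in the plane z = 0, with upward unit normal n̂ = ẑ. By Stokes' theorem,

    ∮_C F · dr = ∬_S (∇ × F) · n̂ dS = ∬_D (curl F)_z dA,

where D is the disk x^2 + y^2 ≤ 36.

Compute the curl of F = (0, 22x y^2, 22z):
    (∇ × F)_x = ∂F_z/∂y - ∂F_y/∂z = 0,
    (∇ × F)_y = ∂F_x/∂z - ∂F_z/∂x = 0,
    (∇ × F)_z = ∂F_y/∂x - ∂F_x/∂y = 22y^2.

On z = 0, (curl F)_z = 22y^2.

Convert to polar (x = r cos θ, y = r sin θ, dA = r dr dθ); the integrand becomes 22r^2sin(θ)^2, so

    ∬_D (curl F)_z dA = ∫_0^{2π} ∫_0^{6} (22r^2sin(θ)^2) · r dr dθ.

Inner (r from 0 to 6): 7128sin(θ)^2.
Outer (θ from 0 to 2π): 7128π.

Therefore ∮_C F · dr = 7128π.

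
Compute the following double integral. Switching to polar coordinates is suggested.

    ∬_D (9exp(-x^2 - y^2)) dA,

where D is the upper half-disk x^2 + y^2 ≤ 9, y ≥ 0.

The region D is 0 ≤ r ≤ 3, 0 ≤ θ ≤ π in polar coordinates, where x = r cos(θ), y = r sin(θ), and dA = r dr dθ.

Under the substitution, the integrand becomes 9exp(-r^2), so

    ∬_D (9exp(-x^2 - y^2)) dA = ∫_{0}^{π} ∫_{0}^{3} (9exp(-r^2)) · r dr dθ.

Inner integral (in r): ∫_{0}^{3} (9exp(-r^2)) · r dr = 9/2 - 9exp(-9)/2.

Outer integral (in θ): ∫_{0}^{π} (9/2 - 9exp(-9)/2) dθ = -9π (1 - exp(9))exp(-9)/2.

Therefore ∬_D (9exp(-x^2 - y^2)) dA = -9π (1 - exp(9))exp(-9)/2.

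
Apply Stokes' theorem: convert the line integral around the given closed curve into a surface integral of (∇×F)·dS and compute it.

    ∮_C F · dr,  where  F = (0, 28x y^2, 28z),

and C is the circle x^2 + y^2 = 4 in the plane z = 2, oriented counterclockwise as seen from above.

Let S be the flat disk x^2 + y^2 ≤ 4 in the plane z = 2, with upward unit normal n̂ = ẑ. By Stokes' theorem,

    ∮_C F · dr = ∬_S (∇ × F) · n̂ dS = ∬_D (curl F)_z dA,

where D is the disk x^2 + y^2 ≤ 4.

Compute the curl of F = (0, 28x y^2, 28z):
    (∇ × F)_x = ∂F_z/∂y - ∂F_y/∂z = 0,
    (∇ × F)_y = ∂F_x/∂z - ∂F_z/∂x = 0,
    (∇ × F)_z = ∂F_y/∂x - ∂F_x/∂y = 28y^2.

On z = 2, (curl F)_z = 28y^2.

Convert to polar (x = r cos θ, y = r sin θ, dA = r dr dθ); the integrand becomes 28r^2sin(θ)^2, so

    ∬_D (curl F)_z dA = ∫_0^{2π} ∫_0^{2} (28r^2sin(θ)^2) · r dr dθ.

Inner (r from 0 to 2): 112sin(θ)^2.
Outer (θ from 0 to 2π): 112π.

Therefore ∮_C F · dr = 112π.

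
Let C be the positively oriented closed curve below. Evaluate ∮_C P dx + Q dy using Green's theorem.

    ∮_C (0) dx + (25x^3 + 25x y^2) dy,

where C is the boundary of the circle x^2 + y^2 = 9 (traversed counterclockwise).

Green's theorem converts the closed line integral into a double integral over the enclosed region D:

    ∮_C P dx + Q dy = ∬_D (∂Q/∂x - ∂P/∂y) dA.

Here P = 0, Q = 25x^3 + 25x y^2, so

    ∂Q/∂x = 75x^2 + 25y^2,    ∂P/∂y = 0,
    ∂Q/∂x - ∂P/∂y = 75x^2 + 25y^2.

D is the region x^2 + y^2 ≤ 9. Evaluating the double integral:

In polar coordinates (x = r cos θ, y = r sin θ, dA = r dr dθ) the integrand becomes 25r^2(cos(2θ) + 2), so

    ∬_D (75x^2 + 25y^2) dA = ∫_0^{2π} ∫_0^{3} (25r^2(cos(2θ) + 2)) · r dr dθ.

Inner (r from 0 to 3): 2025cos(2θ)/4 + 2025/2.
Outer (θ from 0 to 2π): 2025π.

Therefore ∮_C P dx + Q dy = 2025π.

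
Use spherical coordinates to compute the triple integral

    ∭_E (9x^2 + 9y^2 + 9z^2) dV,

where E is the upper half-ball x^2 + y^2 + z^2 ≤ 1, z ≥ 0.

In spherical coordinates, x = ρ sin(φ) cos(θ), y = ρ sin(φ) sin(θ), z = ρ cos(φ), and dV = ρ^2 sin(φ) dρ dφ dθ.

The integrand becomes 9ρ^2, so

    ∭_E (9x^2 + 9y^2 + 9z^2) dV = ∫_{0}^{2π} ∫_{0}^{π/2} ∫_{0}^{1} (9ρ^2) · ρ^2 sin(φ) dρ dφ dθ.

Inner (ρ): 9sin(φ)/5.
Middle (φ): 9/5.
Outer (θ): 18π/5.

Therefore the triple integral equals 18π/5.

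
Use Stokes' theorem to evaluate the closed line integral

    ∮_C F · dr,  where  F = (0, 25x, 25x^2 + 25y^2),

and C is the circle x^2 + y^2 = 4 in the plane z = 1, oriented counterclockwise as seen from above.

Let S be the flat disk x^2 + y^2 ≤ 4 in the plane z = 1, with upward unit normal n̂ = ẑ. By Stokes' theorem,

    ∮_C F · dr = ∬_S (∇ × F) · n̂ dS = ∬_D (curl F)_z dA,

where D is the disk x^2 + y^2 ≤ 4.

Compute the curl of F = (0, 25x, 25x^2 + 25y^2):
    (∇ × F)_x = ∂F_z/∂y - ∂F_y/∂z = 50y,
    (∇ × F)_y = ∂F_x/∂z - ∂F_z/∂x = -50x,
    (∇ × F)_z = ∂F_y/∂x - ∂F_x/∂y = 25.

On z = 1, (curl F)_z = 25.

Convert to polar (x = r cos θ, y = r sin θ, dA = r dr dθ); the integrand becomes 25, so

    ∬_D (curl F)_z dA = ∫_0^{2π} ∫_0^{2} (25) · r dr dθ.

Inner (r from 0 to 2): 50.
Outer (θ from 0 to 2π): 100π.

Therefore ∮_C F · dr = 100π.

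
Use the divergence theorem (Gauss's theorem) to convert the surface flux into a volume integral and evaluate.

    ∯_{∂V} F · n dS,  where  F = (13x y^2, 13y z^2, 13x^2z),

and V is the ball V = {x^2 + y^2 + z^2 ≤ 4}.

By the divergence theorem,

    ∯_{∂V} F · n dS = ∭_V (∇ · F) dV.

Compute the divergence:
    ∇ · F = ∂F_x/∂x + ∂F_y/∂y + ∂F_z/∂z = 13y^2 + 13z^2 + 13x^2 = 13x^2 + 13y^2 + 13z^2.

In spherical coordinates, x = ρ sin(φ) cos(θ), y = ρ sin(φ) sin(θ), z = ρ cos(φ), dV = ρ^2 sin(φ) dρ dφ dθ, with 0 ≤ ρ ≤ 2, 0 ≤ φ ≤ π, 0 ≤ θ ≤ 2π.

The integrand, after substitution and multiplying by the volume element, becomes (13ρ^2) · ρ^2 sin(φ), so

    ∭_V (∇·F) dV = ∫_0^{2π} ∫_0^{π} ∫_0^{2} (13ρ^2) · ρ^2 sin(φ) dρ dφ dθ.

Inner (ρ from 0 to 2): 416sin(φ)/5.
Middle (φ from 0 to π): 832/5.
Outer (θ from 0 to 2π): 1664π/5.

Therefore ∯_{∂V} F · n dS = 1664π/5.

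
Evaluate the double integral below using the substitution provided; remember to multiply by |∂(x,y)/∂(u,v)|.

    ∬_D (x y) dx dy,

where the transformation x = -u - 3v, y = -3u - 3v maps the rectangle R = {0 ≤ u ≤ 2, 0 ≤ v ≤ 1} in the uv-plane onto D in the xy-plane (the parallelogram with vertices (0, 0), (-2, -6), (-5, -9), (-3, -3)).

Compute the Jacobian determinant of (x, y) with respect to (u, v):

    ∂(x,y)/∂(u,v) = | -1  -3 | = (-1)(-3) - (-3)(-3) = -6.
                   | -3  -3 |

Its absolute value is |J| = 6 (the area scaling factor).

Substituting x = -u - 3v, y = -3u - 3v into the integrand,

    x y → 3u^2 + 12u v + 9v^2,

so the integral becomes

    ∬_R (3u^2 + 12u v + 9v^2) · |J| du dv = ∫_0^2 ∫_0^1 (18u^2 + 72u v + 54v^2) dv du.

Inner (v): 18u^2 + 36u + 18.
Outer (u): 156.

Therefore ∬_D (x y) dx dy = 156.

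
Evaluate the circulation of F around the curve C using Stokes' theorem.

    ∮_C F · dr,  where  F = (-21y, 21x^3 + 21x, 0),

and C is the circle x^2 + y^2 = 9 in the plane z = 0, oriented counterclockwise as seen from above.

Let S be the flat disk x^2 + y^2 ≤ 9 in the plane z = 0, with upward unit normal n̂ = ẑ. By Stokes' theorem,

    ∮_C F · dr = ∬_S (∇ × F) · n̂ dS = ∬_D (curl F)_z dA,

where D is the disk x^2 + y^2 ≤ 9.

Compute the curl of F = (-21y, 21x^3 + 21x, 0):
    (∇ × F)_x = ∂F_z/∂y - ∂F_y/∂z = 0,
    (∇ × F)_y = ∂F_x/∂z - ∂F_z/∂x = 0,
    (∇ × F)_z = ∂F_y/∂x - ∂F_x/∂y = 63x^2 + 42.

On z = 0, (curl F)_z = 63x^2 + 42.

Convert to polar (x = r cos θ, y = r sin θ, dA = r dr dθ); the integrand becomes 63r^2cos(θ)^2 + 42, so

    ∬_D (curl F)_z dA = ∫_0^{2π} ∫_0^{3} (63r^2cos(θ)^2 + 42) · r dr dθ.

Inner (r from 0 to 3): 5103cos(θ)^2/4 + 189.
Outer (θ from 0 to 2π): 6615π/4.

Therefore ∮_C F · dr = 6615π/4.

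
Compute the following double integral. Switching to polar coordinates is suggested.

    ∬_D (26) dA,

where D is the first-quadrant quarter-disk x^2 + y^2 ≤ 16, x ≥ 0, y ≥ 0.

The region D is 0 ≤ r ≤ 4, 0 ≤ θ ≤ π/2 in polar coordinates, where x = r cos(θ), y = r sin(θ), and dA = r dr dθ.

Under the substitution, the integrand becomes 26, so

    ∬_D (26) dA = ∫_{0}^{π/2} ∫_{0}^{4} (26) · r dr dθ.

Inner integral (in r): ∫_{0}^{4} (26) · r dr = 208.

Outer integral (in θ): ∫_{0}^{π/2} (208) dθ = 104π.

Therefore ∬_D (26) dA = 104π.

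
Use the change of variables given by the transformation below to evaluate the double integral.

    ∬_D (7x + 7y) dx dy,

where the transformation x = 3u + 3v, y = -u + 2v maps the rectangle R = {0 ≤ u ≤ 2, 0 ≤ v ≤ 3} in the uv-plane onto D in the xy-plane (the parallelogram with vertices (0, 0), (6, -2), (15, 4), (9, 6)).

Compute the Jacobian determinant of (x, y) with respect to (u, v):

    ∂(x,y)/∂(u,v) = | 3  3 | = (3)(2) - (3)(-1) = 9.
                   | -1  2 |

Its absolute value is |J| = 9 (the area scaling factor).

Substituting x = 3u + 3v, y = -u + 2v into the integrand,

    7x + 7y → 14u + 35v,

so the integral becomes

    ∬_R (14u + 35v) · |J| du dv = ∫_0^2 ∫_0^3 (126u + 315v) dv du.

Inner (v): 378u + 2835/2.
Outer (u): 3591.

Therefore ∬_D (7x + 7y) dx dy = 3591.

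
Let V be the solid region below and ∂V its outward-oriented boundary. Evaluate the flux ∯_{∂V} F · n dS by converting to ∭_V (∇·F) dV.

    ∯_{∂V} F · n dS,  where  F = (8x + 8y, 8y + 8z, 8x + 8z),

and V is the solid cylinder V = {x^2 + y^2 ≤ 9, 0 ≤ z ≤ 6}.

By the divergence theorem,

    ∯_{∂V} F · n dS = ∭_V (∇ · F) dV.

Compute the divergence:
    ∇ · F = ∂F_x/∂x + ∂F_y/∂y + ∂F_z/∂z = 8 + 8 + 8 = 24.

In cylindrical coordinates, x = r cos(θ), y = r sin(θ), z = z, dV = r dr dθ dz, with 0 ≤ r ≤ 3, 0 ≤ θ ≤ 2π, 0 ≤ z ≤ 6.

The integrand, after substitution and multiplying by the volume element, becomes (24) · r, so

    ∭_V (∇·F) dV = ∫_0^{2π} ∫_0^{3} ∫_0^{6} (24) · r dz dr dθ.

Inner (z from 0 to 6): 144r.
Middle (r from 0 to 3): 648.
Outer (θ from 0 to 2π): 1296π.

Therefore ∯_{∂V} F · n dS = 1296π.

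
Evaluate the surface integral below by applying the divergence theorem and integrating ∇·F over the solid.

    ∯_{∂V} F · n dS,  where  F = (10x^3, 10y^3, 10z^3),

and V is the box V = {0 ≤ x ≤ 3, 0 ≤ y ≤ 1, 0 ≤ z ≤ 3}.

By the divergence theorem,

    ∯_{∂V} F · n dS = ∭_V (∇ · F) dV.

Compute the divergence:
    ∇ · F = ∂F_x/∂x + ∂F_y/∂y + ∂F_z/∂z = 30x^2 + 30y^2 + 30z^2.

V is a rectangular box, so dV = dx dy dz with 0 ≤ x ≤ 3, 0 ≤ y ≤ 1, 0 ≤ z ≤ 3.

Integrate (30x^2 + 30y^2 + 30z^2) over V as an iterated integral:

    ∭_V (∇·F) dV = ∫_0^{3} ∫_0^{1} ∫_0^{3} (30x^2 + 30y^2 + 30z^2) dz dy dx.

Inner (z from 0 to 3): 90x^2 + 90y^2 + 270.
Middle (y from 0 to 1): 90x^2 + 300.
Outer (x from 0 to 3): 1710.

Therefore ∯_{∂V} F · n dS = 1710.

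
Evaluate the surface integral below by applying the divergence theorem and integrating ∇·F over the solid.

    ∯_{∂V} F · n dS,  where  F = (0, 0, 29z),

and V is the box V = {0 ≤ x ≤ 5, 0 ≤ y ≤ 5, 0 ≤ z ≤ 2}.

By the divergence theorem,

    ∯_{∂V} F · n dS = ∭_V (∇ · F) dV.

Compute the divergence:
    ∇ · F = ∂F_x/∂x + ∂F_y/∂y + ∂F_z/∂z = 0 + 0 + 29 = 29.

V is a rectangular box, so dV = dx dy dz with 0 ≤ x ≤ 5, 0 ≤ y ≤ 5, 0 ≤ z ≤ 2.

Integrate (29) over V as an iterated integral:

    ∭_V (∇·F) dV = ∫_0^{5} ∫_0^{5} ∫_0^{2} (29) dz dy dx.

Inner (z from 0 to 2): 58.
Middle (y from 0 to 5): 290.
Outer (x from 0 to 5): 1450.

Therefore ∯_{∂V} F · n dS = 1450.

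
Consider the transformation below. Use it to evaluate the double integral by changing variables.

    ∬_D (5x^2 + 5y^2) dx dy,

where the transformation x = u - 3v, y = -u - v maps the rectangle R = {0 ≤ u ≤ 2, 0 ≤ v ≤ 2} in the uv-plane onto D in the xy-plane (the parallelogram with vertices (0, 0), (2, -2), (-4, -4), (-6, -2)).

Compute the Jacobian determinant of (x, y) with respect to (u, v):

    ∂(x,y)/∂(u,v) = | 1  -3 | = (1)(-1) - (-3)(-1) = -4.
                   | -1  -1 |

Its absolute value is |J| = 4 (the area scaling factor).

Substituting x = u - 3v, y = -u - v into the integrand,

    5x^2 + 5y^2 → 10u^2 - 20u v + 50v^2,

so the integral becomes

    ∬_R (10u^2 - 20u v + 50v^2) · |J| du dv = ∫_0^2 ∫_0^2 (40u^2 - 80u v + 200v^2) dv du.

Inner (v): 80u^2 - 160u + 1600/3.
Outer (u): 960.

Therefore ∬_D (5x^2 + 5y^2) dx dy = 960.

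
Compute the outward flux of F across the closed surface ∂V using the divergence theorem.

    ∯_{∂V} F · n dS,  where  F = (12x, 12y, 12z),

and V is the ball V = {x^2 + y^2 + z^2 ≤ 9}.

By the divergence theorem,

    ∯_{∂V} F · n dS = ∭_V (∇ · F) dV.

Compute the divergence:
    ∇ · F = ∂F_x/∂x + ∂F_y/∂y + ∂F_z/∂z = 12 + 12 + 12 = 36.

In spherical coordinates, x = ρ sin(φ) cos(θ), y = ρ sin(φ) sin(θ), z = ρ cos(φ), dV = ρ^2 sin(φ) dρ dφ dθ, with 0 ≤ ρ ≤ 3, 0 ≤ φ ≤ π, 0 ≤ θ ≤ 2π.

The integrand, after substitution and multiplying by the volume element, becomes (36) · ρ^2 sin(φ), so

    ∭_V (∇·F) dV = ∫_0^{2π} ∫_0^{π} ∫_0^{3} (36) · ρ^2 sin(φ) dρ dφ dθ.

Inner (ρ from 0 to 3): 324sin(φ).
Middle (φ from 0 to π): 648.
Outer (θ from 0 to 2π): 1296π.

Therefore ∯_{∂V} F · n dS = 1296π.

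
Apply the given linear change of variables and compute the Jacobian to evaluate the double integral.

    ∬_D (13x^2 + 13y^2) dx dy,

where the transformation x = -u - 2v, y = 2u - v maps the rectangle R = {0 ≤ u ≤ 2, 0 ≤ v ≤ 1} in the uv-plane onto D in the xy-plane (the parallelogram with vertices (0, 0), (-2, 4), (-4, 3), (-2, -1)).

Compute the Jacobian determinant of (x, y) with respect to (u, v):

    ∂(x,y)/∂(u,v) = | -1  -2 | = (-1)(-1) - (-2)(2) = 5.
                   | 2  -1 |

Its absolute value is |J| = 5 (the area scaling factor).

Substituting x = -u - 2v, y = 2u - v into the integrand,

    13x^2 + 13y^2 → 65u^2 + 65v^2,

so the integral becomes

    ∬_R (65u^2 + 65v^2) · |J| du dv = ∫_0^2 ∫_0^1 (325u^2 + 325v^2) dv du.

Inner (v): 325u^2 + 325/3.
Outer (u): 3250/3.

Therefore ∬_D (13x^2 + 13y^2) dx dy = 3250/3.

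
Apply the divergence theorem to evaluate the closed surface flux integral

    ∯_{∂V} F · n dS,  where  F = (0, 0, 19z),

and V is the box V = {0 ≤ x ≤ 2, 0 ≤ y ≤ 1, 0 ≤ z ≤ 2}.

By the divergence theorem,

    ∯_{∂V} F · n dS = ∭_V (∇ · F) dV.

Compute the divergence:
    ∇ · F = ∂F_x/∂x + ∂F_y/∂y + ∂F_z/∂z = 0 + 0 + 19 = 19.

V is a rectangular box, so dV = dx dy dz with 0 ≤ x ≤ 2, 0 ≤ y ≤ 1, 0 ≤ z ≤ 2.

Integrate (19) over V as an iterated integral:

    ∭_V (∇·F) dV = ∫_0^{2} ∫_0^{1} ∫_0^{2} (19) dz dy dx.

Inner (z from 0 to 2): 38.
Middle (y from 0 to 1): 38.
Outer (x from 0 to 2): 76.

Therefore ∯_{∂V} F · n dS = 76.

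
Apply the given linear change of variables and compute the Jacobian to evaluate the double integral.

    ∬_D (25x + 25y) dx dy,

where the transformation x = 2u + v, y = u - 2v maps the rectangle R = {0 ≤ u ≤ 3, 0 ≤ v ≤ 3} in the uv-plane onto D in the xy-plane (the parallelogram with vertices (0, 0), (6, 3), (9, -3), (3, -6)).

Compute the Jacobian determinant of (x, y) with respect to (u, v):

    ∂(x,y)/∂(u,v) = | 2  1 | = (2)(-2) - (1)(1) = -5.
                   | 1  -2 |

Its absolute value is |J| = 5 (the area scaling factor).

Substituting x = 2u + v, y = u - 2v into the integrand,

    25x + 25y → 75u - 25v,

so the integral becomes

    ∬_R (75u - 25v) · |J| du dv = ∫_0^3 ∫_0^3 (375u - 125v) dv du.

Inner (v): 1125u - 1125/2.
Outer (u): 3375.

Therefore ∬_D (25x + 25y) dx dy = 3375.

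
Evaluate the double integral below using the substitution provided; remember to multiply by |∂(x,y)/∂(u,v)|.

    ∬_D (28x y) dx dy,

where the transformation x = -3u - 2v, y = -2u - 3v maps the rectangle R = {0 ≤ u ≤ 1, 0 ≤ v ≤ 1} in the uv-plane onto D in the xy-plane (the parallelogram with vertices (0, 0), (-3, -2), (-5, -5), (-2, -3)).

Compute the Jacobian determinant of (x, y) with respect to (u, v):

    ∂(x,y)/∂(u,v) = | -3  -2 | = (-3)(-3) - (-2)(-2) = 5.
                   | -2  -3 |

Its absolute value is |J| = 5 (the area scaling factor).

Substituting x = -3u - 2v, y = -2u - 3v into the integrand,

    28x y → 168u^2 + 364u v + 168v^2,

so the integral becomes

    ∬_R (168u^2 + 364u v + 168v^2) · |J| du dv = ∫_0^1 ∫_0^1 (840u^2 + 1820u v + 840v^2) dv du.

Inner (v): 840u^2 + 910u + 280.
Outer (u): 1015.

Therefore ∬_D (28x y) dx dy = 1015.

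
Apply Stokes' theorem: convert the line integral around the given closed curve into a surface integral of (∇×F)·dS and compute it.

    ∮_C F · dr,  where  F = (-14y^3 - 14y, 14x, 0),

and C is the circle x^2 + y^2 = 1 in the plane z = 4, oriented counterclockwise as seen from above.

Let S be the flat disk x^2 + y^2 ≤ 1 in the plane z = 4, with upward unit normal n̂ = ẑ. By Stokes' theorem,

    ∮_C F · dr = ∬_S (∇ × F) · n̂ dS = ∬_D (curl F)_z dA,

where D is the disk x^2 + y^2 ≤ 1.

Compute the curl of F = (-14y^3 - 14y, 14x, 0):
    (∇ × F)_x = ∂F_z/∂y - ∂F_y/∂z = 0,
    (∇ × F)_y = ∂F_x/∂z - ∂F_z/∂x = 0,
    (∇ × F)_z = ∂F_y/∂x - ∂F_x/∂y = 42y^2 + 28.

On z = 4, (curl F)_z = 42y^2 + 28.

Convert to polar (x = r cos θ, y = r sin θ, dA = r dr dθ); the integrand becomes 42r^2sin(θ)^2 + 28, so

    ∬_D (curl F)_z dA = ∫_0^{2π} ∫_0^{1} (42r^2sin(θ)^2 + 28) · r dr dθ.

Inner (r from 0 to 1): 21sin(θ)^2/2 + 14.
Outer (θ from 0 to 2π): 77π/2.

Therefore ∮_C F · dr = 77π/2.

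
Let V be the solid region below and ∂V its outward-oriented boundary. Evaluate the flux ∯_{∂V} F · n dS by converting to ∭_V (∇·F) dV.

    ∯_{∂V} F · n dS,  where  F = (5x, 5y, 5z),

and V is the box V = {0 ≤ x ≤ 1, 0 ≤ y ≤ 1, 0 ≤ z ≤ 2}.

By the divergence theorem,

    ∯_{∂V} F · n dS = ∭_V (∇ · F) dV.

Compute the divergence:
    ∇ · F = ∂F_x/∂x + ∂F_y/∂y + ∂F_z/∂z = 5 + 5 + 5 = 15.

V is a rectangular box, so dV = dx dy dz with 0 ≤ x ≤ 1, 0 ≤ y ≤ 1, 0 ≤ z ≤ 2.

Integrate (15) over V as an iterated integral:

    ∭_V (∇·F) dV = ∫_0^{1} ∫_0^{1} ∫_0^{2} (15) dz dy dx.

Inner (z from 0 to 2): 30.
Middle (y from 0 to 1): 30.
Outer (x from 0 to 1): 30.

Therefore ∯_{∂V} F · n dS = 30.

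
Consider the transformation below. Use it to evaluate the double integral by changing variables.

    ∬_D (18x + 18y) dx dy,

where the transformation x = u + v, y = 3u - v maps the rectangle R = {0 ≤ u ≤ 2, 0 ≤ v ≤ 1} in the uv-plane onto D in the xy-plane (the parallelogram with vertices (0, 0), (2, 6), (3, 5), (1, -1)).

Compute the Jacobian determinant of (x, y) with respect to (u, v):

    ∂(x,y)/∂(u,v) = | 1  1 | = (1)(-1) - (1)(3) = -4.
                   | 3  -1 |

Its absolute value is |J| = 4 (the area scaling factor).

Substituting x = u + v, y = 3u - v into the integrand,

    18x + 18y → 72u,

so the integral becomes

    ∬_R (72u) · |J| du dv = ∫_0^2 ∫_0^1 (288u) dv du.

Inner (v): 288u.
Outer (u): 576.

Therefore ∬_D (18x + 18y) dx dy = 576.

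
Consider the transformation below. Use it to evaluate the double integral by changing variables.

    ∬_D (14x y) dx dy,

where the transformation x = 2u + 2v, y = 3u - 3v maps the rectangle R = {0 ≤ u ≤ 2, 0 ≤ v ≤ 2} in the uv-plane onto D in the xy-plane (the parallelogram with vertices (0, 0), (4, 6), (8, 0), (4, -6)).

Compute the Jacobian determinant of (x, y) with respect to (u, v):

    ∂(x,y)/∂(u,v) = | 2  2 | = (2)(-3) - (2)(3) = -12.
                   | 3  -3 |

Its absolute value is |J| = 12 (the area scaling factor).

Substituting x = 2u + 2v, y = 3u - 3v into the integrand,

    14x y → 84u^2 - 84v^2,

so the integral becomes

    ∬_R (84u^2 - 84v^2) · |J| du dv = ∫_0^2 ∫_0^2 (1008u^2 - 1008v^2) dv du.

Inner (v): 2016u^2 - 2688.
Outer (u): 0.

Therefore ∬_D (14x y) dx dy = 0.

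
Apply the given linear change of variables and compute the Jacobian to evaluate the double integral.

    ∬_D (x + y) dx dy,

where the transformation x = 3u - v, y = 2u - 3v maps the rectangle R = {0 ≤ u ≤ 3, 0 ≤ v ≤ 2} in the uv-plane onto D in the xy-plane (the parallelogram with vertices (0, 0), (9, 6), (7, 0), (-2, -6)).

Compute the Jacobian determinant of (x, y) with respect to (u, v):

    ∂(x,y)/∂(u,v) = | 3  -1 | = (3)(-3) - (-1)(2) = -7.
                   | 2  -3 |

Its absolute value is |J| = 7 (the area scaling factor).

Substituting x = 3u - v, y = 2u - 3v into the integrand,

    x + y → 5u - 4v,

so the integral becomes

    ∬_R (5u - 4v) · |J| du dv = ∫_0^3 ∫_0^2 (35u - 28v) dv du.

Inner (v): 70u - 56.
Outer (u): 147.

Therefore ∬_D (x + y) dx dy = 147.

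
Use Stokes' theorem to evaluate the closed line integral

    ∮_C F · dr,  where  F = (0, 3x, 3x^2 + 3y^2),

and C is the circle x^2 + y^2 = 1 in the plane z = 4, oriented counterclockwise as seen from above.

Let S be the flat disk x^2 + y^2 ≤ 1 in the plane z = 4, with upward unit normal n̂ = ẑ. By Stokes' theorem,

    ∮_C F · dr = ∬_S (∇ × F) · n̂ dS = ∬_D (curl F)_z dA,

where D is the disk x^2 + y^2 ≤ 1.

Compute the curl of F = (0, 3x, 3x^2 + 3y^2):
    (∇ × F)_x = ∂F_z/∂y - ∂F_y/∂z = 6y,
    (∇ × F)_y = ∂F_x/∂z - ∂F_z/∂x = -6x,
    (∇ × F)_z = ∂F_y/∂x - ∂F_x/∂y = 3.

On z = 4, (curl F)_z = 3.

Convert to polar (x = r cos θ, y = r sin θ, dA = r dr dθ); the integrand becomes 3, so

    ∬_D (curl F)_z dA = ∫_0^{2π} ∫_0^{1} (3) · r dr dθ.

Inner (r from 0 to 1): 3/2.
Outer (θ from 0 to 2π): 3π.

Therefore ∮_C F · dr = 3π.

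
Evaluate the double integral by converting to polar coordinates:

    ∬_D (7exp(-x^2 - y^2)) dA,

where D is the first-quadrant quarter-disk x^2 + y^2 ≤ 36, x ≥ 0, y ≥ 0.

The region D is 0 ≤ r ≤ 6, 0 ≤ θ ≤ π/2 in polar coordinates, where x = r cos(θ), y = r sin(θ), and dA = r dr dθ.

Under the substitution, the integrand becomes 7exp(-r^2), so

    ∬_D (7exp(-x^2 - y^2)) dA = ∫_{0}^{π/2} ∫_{0}^{6} (7exp(-r^2)) · r dr dθ.

Inner integral (in r): ∫_{0}^{6} (7exp(-r^2)) · r dr = 7/2 - 7exp(-36)/2.

Outer integral (in θ): ∫_{0}^{π/2} (7/2 - 7exp(-36)/2) dθ = -7π (1 - exp(36))exp(-36)/4.

Therefore ∬_D (7exp(-x^2 - y^2)) dA = -7π (1 - exp(36))exp(-36)/4.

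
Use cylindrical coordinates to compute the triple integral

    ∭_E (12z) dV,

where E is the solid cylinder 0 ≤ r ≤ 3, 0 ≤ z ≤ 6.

In cylindrical coordinates, x = r cos(θ), y = r sin(θ), z = z, and dV = r dr dθ dz.

The integrand becomes 12z, so

    ∭_E (12z) dV = ∫_{0}^{2π} ∫_{0}^{3} ∫_{0}^{6} (12z) · r dz dr dθ.

Inner (z): 216r.
Middle (r from 0 to 3): 972.
Outer (θ): 1944π.

Therefore the triple integral equals 1944π.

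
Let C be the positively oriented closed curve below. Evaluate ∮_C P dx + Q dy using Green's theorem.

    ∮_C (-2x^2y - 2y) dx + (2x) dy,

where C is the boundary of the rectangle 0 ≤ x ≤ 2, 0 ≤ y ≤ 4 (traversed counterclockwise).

Green's theorem converts the closed line integral into a double integral over the enclosed region D:

    ∮_C P dx + Q dy = ∬_D (∂Q/∂x - ∂P/∂y) dA.

Here P = -2x^2y - 2y, Q = 2x, so

    ∂Q/∂x = 2,    ∂P/∂y = -2x^2 - 2,
    ∂Q/∂x - ∂P/∂y = 2x^2 + 4.

D is the region 0 ≤ x ≤ 2, 0 ≤ y ≤ 4. Evaluating the double integral:

    ∬_D (2x^2 + 4) dA = ∫_0^{2} ∫_0^{4} (2x^2 + 4) dy dx.

Inner (y from 0 to 4): 8x^2 + 16.
Outer (x from 0 to 2): 160/3.

Therefore ∮_C P dx + Q dy = 160/3.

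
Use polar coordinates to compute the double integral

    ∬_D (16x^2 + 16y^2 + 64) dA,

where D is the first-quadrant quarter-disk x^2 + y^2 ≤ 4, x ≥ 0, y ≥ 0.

The region D is 0 ≤ r ≤ 2, 0 ≤ θ ≤ π/2 in polar coordinates, where x = r cos(θ), y = r sin(θ), and dA = r dr dθ.

Under the substitution, the integrand becomes 16r^2 + 64, so

    ∬_D (16x^2 + 16y^2 + 64) dA = ∫_{0}^{π/2} ∫_{0}^{2} (16r^2 + 64) · r dr dθ.

Inner integral (in r): ∫_{0}^{2} (16r^2 + 64) · r dr = 192.

Outer integral (in θ): ∫_{0}^{π/2} (192) dθ = 96π.

Therefore ∬_D (16x^2 + 16y^2 + 64) dA = 96π.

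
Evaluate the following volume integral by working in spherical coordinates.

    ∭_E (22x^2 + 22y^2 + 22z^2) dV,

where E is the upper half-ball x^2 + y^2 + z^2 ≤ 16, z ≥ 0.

In spherical coordinates, x = ρ sin(φ) cos(θ), y = ρ sin(φ) sin(θ), z = ρ cos(φ), and dV = ρ^2 sin(φ) dρ dφ dθ.

The integrand becomes 22ρ^2, so

    ∭_E (22x^2 + 22y^2 + 22z^2) dV = ∫_{0}^{2π} ∫_{0}^{π/2} ∫_{0}^{4} (22ρ^2) · ρ^2 sin(φ) dρ dφ dθ.

Inner (ρ): 22528sin(φ)/5.
Middle (φ): 22528/5.
Outer (θ): 45056π/5.

Therefore the triple integral equals 45056π/5.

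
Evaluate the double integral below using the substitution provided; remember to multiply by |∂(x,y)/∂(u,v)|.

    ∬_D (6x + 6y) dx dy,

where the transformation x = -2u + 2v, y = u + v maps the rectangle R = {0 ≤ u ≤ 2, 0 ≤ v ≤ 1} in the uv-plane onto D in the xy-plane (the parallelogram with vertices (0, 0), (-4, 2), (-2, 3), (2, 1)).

Compute the Jacobian determinant of (x, y) with respect to (u, v):

    ∂(x,y)/∂(u,v) = | -2  2 | = (-2)(1) - (2)(1) = -4.
                   | 1  1 |

Its absolute value is |J| = 4 (the area scaling factor).

Substituting x = -2u + 2v, y = u + v into the integrand,

    6x + 6y → -6u + 18v,

so the integral becomes

    ∬_R (-6u + 18v) · |J| du dv = ∫_0^2 ∫_0^1 (-24u + 72v) dv du.

Inner (v): 36 - 24u.
Outer (u): 24.

Therefore ∬_D (6x + 6y) dx dy = 24.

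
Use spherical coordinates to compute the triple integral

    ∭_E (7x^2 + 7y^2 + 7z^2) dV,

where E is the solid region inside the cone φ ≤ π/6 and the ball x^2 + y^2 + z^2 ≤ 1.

In spherical coordinates, x = ρ sin(φ) cos(θ), y = ρ sin(φ) sin(θ), z = ρ cos(φ), and dV = ρ^2 sin(φ) dρ dφ dθ.

The integrand becomes 7ρ^2, so

    ∭_E (7x^2 + 7y^2 + 7z^2) dV = ∫_{0}^{2π} ∫_{0}^{π/6} ∫_{0}^{1} (7ρ^2) · ρ^2 sin(φ) dρ dφ dθ.

Inner (ρ): 7sin(φ)/5.
Middle (φ): 7/5 - 7sqrt(3)/10.
Outer (θ): 7π (2 - sqrt(3))/5.

Therefore the triple integral equals 7π (2 - sqrt(3))/5.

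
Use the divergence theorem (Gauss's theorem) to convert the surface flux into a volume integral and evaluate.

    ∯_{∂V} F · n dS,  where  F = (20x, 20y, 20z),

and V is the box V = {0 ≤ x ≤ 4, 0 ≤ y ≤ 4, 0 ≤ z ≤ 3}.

By the divergence theorem,

    ∯_{∂V} F · n dS = ∭_V (∇ · F) dV.

Compute the divergence:
    ∇ · F = ∂F_x/∂x + ∂F_y/∂y + ∂F_z/∂z = 20 + 20 + 20 = 60.

V is a rectangular box, so dV = dx dy dz with 0 ≤ x ≤ 4, 0 ≤ y ≤ 4, 0 ≤ z ≤ 3.

Integrate (60) over V as an iterated integral:

    ∭_V (∇·F) dV = ∫_0^{4} ∫_0^{4} ∫_0^{3} (60) dz dy dx.

Inner (z from 0 to 3): 180.
Middle (y from 0 to 4): 720.
Outer (x from 0 to 4): 2880.

Therefore ∯_{∂V} F · n dS = 2880.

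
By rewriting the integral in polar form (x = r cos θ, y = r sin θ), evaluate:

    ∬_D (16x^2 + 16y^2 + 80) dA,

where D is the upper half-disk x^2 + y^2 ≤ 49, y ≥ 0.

The region D is 0 ≤ r ≤ 7, 0 ≤ θ ≤ π in polar coordinates, where x = r cos(θ), y = r sin(θ), and dA = r dr dθ.

Under the substitution, the integrand becomes 16r^2 + 80, so

    ∬_D (16x^2 + 16y^2 + 80) dA = ∫_{0}^{π} ∫_{0}^{7} (16r^2 + 80) · r dr dθ.

Inner integral (in r): ∫_{0}^{7} (16r^2 + 80) · r dr = 11564.

Outer integral (in θ): ∫_{0}^{π} (11564) dθ = 11564π.

Therefore ∬_D (16x^2 + 16y^2 + 80) dA = 11564π.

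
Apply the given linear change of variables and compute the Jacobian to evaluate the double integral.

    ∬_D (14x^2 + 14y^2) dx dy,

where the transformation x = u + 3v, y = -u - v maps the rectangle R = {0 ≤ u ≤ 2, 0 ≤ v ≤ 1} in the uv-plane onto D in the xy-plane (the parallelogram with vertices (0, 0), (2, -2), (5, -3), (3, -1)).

Compute the Jacobian determinant of (x, y) with respect to (u, v):

    ∂(x,y)/∂(u,v) = | 1  3 | = (1)(-1) - (3)(-1) = 2.
                   | -1  -1 |

Its absolute value is |J| = 2 (the area scaling factor).

Substituting x = u + 3v, y = -u - v into the integrand,

    14x^2 + 14y^2 → 28u^2 + 112u v + 140v^2,

so the integral becomes

    ∬_R (28u^2 + 112u v + 140v^2) · |J| du dv = ∫_0^2 ∫_0^1 (56u^2 + 224u v + 280v^2) dv du.

Inner (v): 56u^2 + 112u + 280/3.
Outer (u): 560.

Therefore ∬_D (14x^2 + 14y^2) dx dy = 560.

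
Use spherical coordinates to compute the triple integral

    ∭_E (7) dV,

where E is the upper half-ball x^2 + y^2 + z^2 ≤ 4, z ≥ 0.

In spherical coordinates, x = ρ sin(φ) cos(θ), y = ρ sin(φ) sin(θ), z = ρ cos(φ), and dV = ρ^2 sin(φ) dρ dφ dθ.

The integrand becomes 7, so

    ∭_E (7) dV = ∫_{0}^{2π} ∫_{0}^{π/2} ∫_{0}^{2} (7) · ρ^2 sin(φ) dρ dφ dθ.

Inner (ρ): 56sin(φ)/3.
Middle (φ): 56/3.
Outer (θ): 112π/3.

Therefore the triple integral equals 112π/3.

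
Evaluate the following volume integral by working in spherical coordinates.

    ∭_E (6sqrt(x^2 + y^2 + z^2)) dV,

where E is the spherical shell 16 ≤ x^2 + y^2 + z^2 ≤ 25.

In spherical coordinates, x = ρ sin(φ) cos(θ), y = ρ sin(φ) sin(θ), z = ρ cos(φ), and dV = ρ^2 sin(φ) dρ dφ dθ.

The integrand becomes 6ρ, so

    ∭_E (6sqrt(x^2 + y^2 + z^2)) dV = ∫_{0}^{2π} ∫_{0}^{π} ∫_{4}^{5} (6ρ) · ρ^2 sin(φ) dρ dφ dθ.

Inner (ρ): 1107sin(φ)/2.
Middle (φ): 1107.
Outer (θ): 2214π.

Therefore the triple integral equals 2214π.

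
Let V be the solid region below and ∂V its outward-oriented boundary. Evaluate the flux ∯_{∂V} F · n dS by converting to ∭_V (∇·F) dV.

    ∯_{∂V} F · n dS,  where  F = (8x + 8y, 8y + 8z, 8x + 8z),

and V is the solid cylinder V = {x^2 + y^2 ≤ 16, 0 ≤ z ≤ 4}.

By the divergence theorem,

    ∯_{∂V} F · n dS = ∭_V (∇ · F) dV.

Compute the divergence:
    ∇ · F = ∂F_x/∂x + ∂F_y/∂y + ∂F_z/∂z = 8 + 8 + 8 = 24.

In cylindrical coordinates, x = r cos(θ), y = r sin(θ), z = z, dV = r dr dθ dz, with 0 ≤ r ≤ 4, 0 ≤ θ ≤ 2π, 0 ≤ z ≤ 4.

The integrand, after substitution and multiplying by the volume element, becomes (24) · r, so

    ∭_V (∇·F) dV = ∫_0^{2π} ∫_0^{4} ∫_0^{4} (24) · r dz dr dθ.

Inner (z from 0 to 4): 96r.
Middle (r from 0 to 4): 768.
Outer (θ from 0 to 2π): 1536π.

Therefore ∯_{∂V} F · n dS = 1536π.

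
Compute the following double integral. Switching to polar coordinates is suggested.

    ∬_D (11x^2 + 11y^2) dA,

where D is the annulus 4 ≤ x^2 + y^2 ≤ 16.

The region D is 2 ≤ r ≤ 4, 0 ≤ θ ≤ 2π in polar coordinates, where x = r cos(θ), y = r sin(θ), and dA = r dr dθ.

Under the substitution, the integrand becomes 11r^2, so

    ∬_D (11x^2 + 11y^2) dA = ∫_{0}^{2π} ∫_{2}^{4} (11r^2) · r dr dθ.

Inner integral (in r): ∫_{2}^{4} (11r^2) · r dr = 660.

Outer integral (in θ): ∫_{0}^{2π} (660) dθ = 1320π.

Therefore ∬_D (11x^2 + 11y^2) dA = 1320π.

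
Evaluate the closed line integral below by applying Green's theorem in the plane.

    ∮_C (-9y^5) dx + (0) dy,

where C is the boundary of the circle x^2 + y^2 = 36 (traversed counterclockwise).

Green's theorem converts the closed line integral into a double integral over the enclosed region D:

    ∮_C P dx + Q dy = ∬_D (∂Q/∂x - ∂P/∂y) dA.

Here P = -9y^5, Q = 0, so

    ∂Q/∂x = 0,    ∂P/∂y = -45y^4,
    ∂Q/∂x - ∂P/∂y = 45y^4.

D is the region x^2 + y^2 ≤ 36. Evaluating the double integral:

In polar coordinates (x = r cos θ, y = r sin θ, dA = r dr dθ) the integrand becomes 45r^4sin(θ)^4, so

    ∬_D (45y^4) dA = ∫_0^{2π} ∫_0^{6} (45r^4sin(θ)^4) · r dr dθ.

Inner (r from 0 to 6): 349920sin(θ)^4.
Outer (θ from 0 to 2π): 262440π.

Therefore ∮_C P dx + Q dy = 262440π.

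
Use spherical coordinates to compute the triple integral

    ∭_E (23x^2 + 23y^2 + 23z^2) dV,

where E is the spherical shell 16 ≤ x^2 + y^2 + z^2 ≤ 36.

In spherical coordinates, x = ρ sin(φ) cos(θ), y = ρ sin(φ) sin(θ), z = ρ cos(φ), and dV = ρ^2 sin(φ) dρ dφ dθ.

The integrand becomes 23ρ^2, so

    ∭_E (23x^2 + 23y^2 + 23z^2) dV = ∫_{0}^{2π} ∫_{0}^{π} ∫_{4}^{6} (23ρ^2) · ρ^2 sin(φ) dρ dφ dθ.

Inner (ρ): 155296sin(φ)/5.
Middle (φ): 310592/5.
Outer (θ): 621184π/5.

Therefore the triple integral equals 621184π/5.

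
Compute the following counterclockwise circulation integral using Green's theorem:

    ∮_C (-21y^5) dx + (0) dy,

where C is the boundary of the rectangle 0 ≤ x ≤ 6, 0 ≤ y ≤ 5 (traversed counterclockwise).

Green's theorem converts the closed line integral into a double integral over the enclosed region D:

    ∮_C P dx + Q dy = ∬_D (∂Q/∂x - ∂P/∂y) dA.

Here P = -21y^5, Q = 0, so

    ∂Q/∂x = 0,    ∂P/∂y = -105y^4,
    ∂Q/∂x - ∂P/∂y = 105y^4.

D is the region 0 ≤ x ≤ 6, 0 ≤ y ≤ 5. Evaluating the double integral:

    ∬_D (105y^4) dA = ∫_0^{6} ∫_0^{5} (105y^4) dy dx.

Inner (y from 0 to 5): 65625.
Outer (x from 0 to 6): 393750.

Therefore ∮_C P dx + Q dy = 393750.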